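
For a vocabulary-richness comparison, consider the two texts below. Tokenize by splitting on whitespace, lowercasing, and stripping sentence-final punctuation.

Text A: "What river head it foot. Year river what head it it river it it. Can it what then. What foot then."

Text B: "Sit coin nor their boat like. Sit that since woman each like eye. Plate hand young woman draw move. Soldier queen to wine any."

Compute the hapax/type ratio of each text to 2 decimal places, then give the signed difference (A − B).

A: hapax=2, V=8, ratio=0.25
B: hapax=18, V=21, ratio=0.86
Difference = 0.25 − 0.86 = -0.61

-0.61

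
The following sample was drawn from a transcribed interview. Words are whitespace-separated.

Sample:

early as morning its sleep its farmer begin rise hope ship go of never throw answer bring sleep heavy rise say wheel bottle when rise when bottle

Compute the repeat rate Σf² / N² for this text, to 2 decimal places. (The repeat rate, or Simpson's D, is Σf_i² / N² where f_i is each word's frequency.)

Frequencies: rise:3, its:2, sleep:2, bottle:2, when:2, early:1, as:1, morning:1, farmer:1, begin:1, hope:1, ship:1, go:1, of:1, never:1, throw:1, answer:1, bring:1, heavy:1, say:1, … (1 more, each freq 1)
Σf² = 41; N² = 729
Repeat rate = 41 / 729 = 0.06

0.06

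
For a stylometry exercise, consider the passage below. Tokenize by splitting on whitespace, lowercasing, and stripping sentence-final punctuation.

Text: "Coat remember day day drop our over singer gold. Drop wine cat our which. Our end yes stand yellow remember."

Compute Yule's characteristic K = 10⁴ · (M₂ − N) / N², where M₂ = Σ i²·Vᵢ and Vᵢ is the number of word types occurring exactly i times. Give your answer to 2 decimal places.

Frequencies: our:3, remember:2, day:2, drop:2, coat:1, over:1, singer:1, gold:1, wine:1, cat:1, which:1, end:1, yes:1, stand:1, yellow:1
N = 20. Frequency spectrum: V_1=11, V_2=3, V_3=1
M₂ = 1²·11 + 2²·3 + 3²·1 = 32
K = 10000 × (32 − 20) / 20² = 300.00

300.00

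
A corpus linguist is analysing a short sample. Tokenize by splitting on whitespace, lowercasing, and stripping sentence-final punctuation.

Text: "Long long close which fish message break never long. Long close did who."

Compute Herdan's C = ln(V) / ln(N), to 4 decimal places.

N = 13, V = 9.
ln(V) = 2.197225, ln(N) = 2.564949
C = 2.197225 / 2.564949 = 0.8566

0.8566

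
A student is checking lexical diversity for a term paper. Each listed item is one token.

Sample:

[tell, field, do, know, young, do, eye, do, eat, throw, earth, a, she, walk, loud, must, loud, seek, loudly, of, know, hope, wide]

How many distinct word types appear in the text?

19

Distinct types: {a, do, earth, eat, eye, field, hope, know, loud, loudly, must, of, seek, she, tell, throw, walk, wide, young}
V = 19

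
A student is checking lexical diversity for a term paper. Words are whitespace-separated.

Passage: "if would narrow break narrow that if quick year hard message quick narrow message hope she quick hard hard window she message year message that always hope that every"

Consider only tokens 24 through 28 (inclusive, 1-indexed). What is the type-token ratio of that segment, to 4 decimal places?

0.8000

Segment tokens 24–28: message, that, always, hope, that
Segment N = 5, segment V = 4.
TTR = 4 / 5 = 0.8000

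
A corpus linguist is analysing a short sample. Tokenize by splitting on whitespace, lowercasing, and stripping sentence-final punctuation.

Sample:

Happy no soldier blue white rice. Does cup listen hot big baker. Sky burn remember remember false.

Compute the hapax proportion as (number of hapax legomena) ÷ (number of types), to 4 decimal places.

0.9375

Frequencies: remember:2, happy:1, no:1, soldier:1, blue:1, white:1, rice:1, does:1, cup:1, listen:1, hot:1, big:1, baker:1, sky:1, burn:1, false:1
Hapax count = 15; type count = 16.
Ratio = 15 / 16 = 0.9375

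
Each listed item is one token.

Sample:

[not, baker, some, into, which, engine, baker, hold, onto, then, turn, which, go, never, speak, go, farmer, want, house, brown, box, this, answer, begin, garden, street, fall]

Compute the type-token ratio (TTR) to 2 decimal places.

0.89

N = 27 tokens, V = 24 types.
TTR = V / N = 24 / 27 = 0.89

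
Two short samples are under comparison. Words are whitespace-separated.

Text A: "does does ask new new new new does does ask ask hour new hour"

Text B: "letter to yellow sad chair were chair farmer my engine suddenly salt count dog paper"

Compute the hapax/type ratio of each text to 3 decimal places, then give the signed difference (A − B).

A: hapax=0, V=4, ratio=0.000
B: hapax=13, V=14, ratio=0.929
Difference = 0.000 − 0.929 = -0.929

-0.929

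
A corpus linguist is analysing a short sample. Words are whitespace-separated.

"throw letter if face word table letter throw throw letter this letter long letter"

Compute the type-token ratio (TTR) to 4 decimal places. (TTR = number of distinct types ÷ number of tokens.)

0.5714

N = 14 tokens, V = 8 types.
TTR = V / N = 8 / 14 = 0.5714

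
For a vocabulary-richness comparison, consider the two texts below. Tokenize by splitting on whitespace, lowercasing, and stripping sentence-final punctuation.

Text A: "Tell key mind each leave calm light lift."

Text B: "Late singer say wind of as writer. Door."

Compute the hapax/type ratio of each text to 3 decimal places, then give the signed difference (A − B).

0.000

A: hapax=8, V=8, ratio=1.000
B: hapax=8, V=8, ratio=1.000
Difference = 1.000 − 1.000 = 0.000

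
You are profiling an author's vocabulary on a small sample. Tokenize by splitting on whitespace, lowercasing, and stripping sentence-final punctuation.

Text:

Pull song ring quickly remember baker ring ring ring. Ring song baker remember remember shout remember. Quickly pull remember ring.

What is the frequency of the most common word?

Frequencies: ring:6, remember:5, pull:2, song:2, quickly:2, baker:2, shout:1
Most common: 'ring' with frequency 6.

6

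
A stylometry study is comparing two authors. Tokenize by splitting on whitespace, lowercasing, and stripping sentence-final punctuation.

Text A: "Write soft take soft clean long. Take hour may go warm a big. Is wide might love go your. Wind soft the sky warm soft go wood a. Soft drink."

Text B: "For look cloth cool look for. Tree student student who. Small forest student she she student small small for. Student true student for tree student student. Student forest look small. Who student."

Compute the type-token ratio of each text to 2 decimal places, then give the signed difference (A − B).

TTR(A) = 21/30 = 0.70
TTR(B) = 11/32 = 0.34
Difference = 0.70 − 0.34 = 0.36

0.36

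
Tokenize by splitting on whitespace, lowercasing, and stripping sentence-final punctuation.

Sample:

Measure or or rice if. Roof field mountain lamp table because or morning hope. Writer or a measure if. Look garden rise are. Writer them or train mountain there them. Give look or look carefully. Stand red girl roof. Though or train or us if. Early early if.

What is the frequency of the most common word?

8

Frequencies: or:8, if:4, look:3, measure:2, roof:2, mountain:2, writer:2, them:2, train:2, early:2, rice:1, field:1, lamp:1, table:1, because:1, morning:1, hope:1, a:1, garden:1, rise:1, … (9 more, each freq 1)
Most common: 'or' with frequency 8.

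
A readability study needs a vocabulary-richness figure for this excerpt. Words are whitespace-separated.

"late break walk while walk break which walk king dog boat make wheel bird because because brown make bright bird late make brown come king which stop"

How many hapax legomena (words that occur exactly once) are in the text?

Frequencies: walk:3, make:3, late:2, break:2, which:2, king:2, bird:2, because:2, brown:2, while:1, dog:1, boat:1, wheel:1, bright:1, come:1, stop:1
Hapax (freq=1): boat, bright, come, dog, stop, wheel, while

7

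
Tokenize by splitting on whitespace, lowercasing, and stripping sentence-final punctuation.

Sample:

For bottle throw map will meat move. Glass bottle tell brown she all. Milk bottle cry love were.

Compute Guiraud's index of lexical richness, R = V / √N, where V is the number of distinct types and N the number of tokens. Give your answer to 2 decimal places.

N = 18, V = 16.
√N = 4.242641
R = 16 / 4.242641 = 3.77

3.77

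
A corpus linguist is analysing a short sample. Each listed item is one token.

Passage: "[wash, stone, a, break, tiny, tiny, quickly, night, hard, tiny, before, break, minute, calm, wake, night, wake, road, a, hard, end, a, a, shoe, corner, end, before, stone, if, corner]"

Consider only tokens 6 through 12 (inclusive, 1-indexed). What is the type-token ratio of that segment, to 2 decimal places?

0.86

Segment tokens 6–12: tiny, quickly, night, hard, tiny, before, break
Segment N = 7, segment V = 6.
TTR = 6 / 7 = 0.86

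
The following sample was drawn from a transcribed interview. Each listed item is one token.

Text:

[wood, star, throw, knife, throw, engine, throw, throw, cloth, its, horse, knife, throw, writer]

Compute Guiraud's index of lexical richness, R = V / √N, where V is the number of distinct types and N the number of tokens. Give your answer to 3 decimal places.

N = 14, V = 9.
√N = 3.741657
R = 9 / 3.741657 = 2.405

2.405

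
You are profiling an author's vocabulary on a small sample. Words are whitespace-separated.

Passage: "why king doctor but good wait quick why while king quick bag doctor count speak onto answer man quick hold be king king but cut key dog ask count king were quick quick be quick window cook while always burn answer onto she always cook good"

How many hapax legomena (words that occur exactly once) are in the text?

13

Frequencies: quick:6, king:5, why:2, doctor:2, but:2, good:2, while:2, count:2, onto:2, answer:2, be:2, cook:2, always:2, wait:1, bag:1, speak:1, man:1, hold:1, cut:1, key:1, … (6 more, each freq 1)
Hapax (freq=1): ask, bag, burn, cut, dog, hold, key, man, she, speak, wait, were, window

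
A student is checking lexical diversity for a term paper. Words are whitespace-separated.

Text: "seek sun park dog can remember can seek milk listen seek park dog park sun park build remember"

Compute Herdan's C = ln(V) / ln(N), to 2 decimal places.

0.76

N = 18, V = 9.
ln(V) = 2.197225, ln(N) = 2.890372
C = 2.197225 / 2.890372 = 0.76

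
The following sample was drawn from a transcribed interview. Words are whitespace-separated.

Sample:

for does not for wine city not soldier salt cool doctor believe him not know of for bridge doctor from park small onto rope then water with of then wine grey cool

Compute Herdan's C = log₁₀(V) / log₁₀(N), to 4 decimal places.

0.9047

N = 32, V = 23.
log₁₀(V) = 1.361728, log₁₀(N) = 1.505150
C = 1.361728 / 1.505150 = 0.9047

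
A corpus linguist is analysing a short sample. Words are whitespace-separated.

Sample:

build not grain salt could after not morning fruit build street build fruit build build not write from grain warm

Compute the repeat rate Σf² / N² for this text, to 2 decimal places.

Frequencies: build:5, not:3, grain:2, fruit:2, salt:1, could:1, after:1, morning:1, street:1, write:1, from:1, warm:1
Σf² = 50; N² = 400
Repeat rate = 50 / 400 = 0.13

0.13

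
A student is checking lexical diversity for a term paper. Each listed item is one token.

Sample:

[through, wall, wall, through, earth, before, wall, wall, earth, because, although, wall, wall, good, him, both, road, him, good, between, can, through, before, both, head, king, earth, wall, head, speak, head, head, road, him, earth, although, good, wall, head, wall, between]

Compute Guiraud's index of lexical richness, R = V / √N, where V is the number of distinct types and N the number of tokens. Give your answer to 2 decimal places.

2.34

N = 41, V = 15.
√N = 6.403124
R = 15 / 6.403124 = 2.34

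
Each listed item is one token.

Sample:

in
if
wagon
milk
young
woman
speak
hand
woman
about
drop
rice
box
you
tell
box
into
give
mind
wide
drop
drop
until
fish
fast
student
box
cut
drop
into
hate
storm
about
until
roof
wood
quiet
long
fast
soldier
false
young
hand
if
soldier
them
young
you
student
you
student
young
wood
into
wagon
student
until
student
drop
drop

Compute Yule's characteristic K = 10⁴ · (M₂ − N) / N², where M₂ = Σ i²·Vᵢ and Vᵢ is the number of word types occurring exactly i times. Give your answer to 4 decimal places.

283.3333

Frequencies: drop:6, student:5, young:4, box:3, you:3, into:3, until:3, if:2, wagon:2, woman:2, hand:2, about:2, fast:2, wood:2, soldier:2, in:1, milk:1, speak:1, rice:1, tell:1, … (12 more, each freq 1)
N = 60. Frequency spectrum: V_1=17, V_2=8, V_3=4, V_4=1, V_5=1, V_6=1
M₂ = 1²·17 + 2²·8 + 3²·4 + 4²·1 + 5²·1 + 6²·1 = 162
K = 10000 × (162 − 60) / 60² = 283.3333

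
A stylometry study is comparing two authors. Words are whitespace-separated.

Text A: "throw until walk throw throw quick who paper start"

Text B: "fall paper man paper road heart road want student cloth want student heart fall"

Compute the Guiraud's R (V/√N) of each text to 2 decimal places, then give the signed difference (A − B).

A: V=7, N=9, R=2.33
B: V=8, N=14, R=2.14
Difference = 2.33 − 2.14 = 0.19

0.19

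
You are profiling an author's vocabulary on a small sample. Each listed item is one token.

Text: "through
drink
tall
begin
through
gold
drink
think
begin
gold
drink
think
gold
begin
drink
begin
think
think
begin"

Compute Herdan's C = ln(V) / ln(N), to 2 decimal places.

N = 19, V = 6.
ln(V) = 1.791759, ln(N) = 2.944439
C = 1.791759 / 2.944439 = 0.61

0.61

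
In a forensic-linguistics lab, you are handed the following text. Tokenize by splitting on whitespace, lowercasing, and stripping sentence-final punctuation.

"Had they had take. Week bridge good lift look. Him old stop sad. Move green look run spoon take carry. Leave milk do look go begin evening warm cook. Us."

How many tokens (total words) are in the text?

Tokens: had, they, had, take, week, bridge, good, lift, look, him, old, stop, sad, move, green, look, run, spoon, take, carry, leave, milk, do, look, go, begin, evening, warm, cook, us
N = 30

30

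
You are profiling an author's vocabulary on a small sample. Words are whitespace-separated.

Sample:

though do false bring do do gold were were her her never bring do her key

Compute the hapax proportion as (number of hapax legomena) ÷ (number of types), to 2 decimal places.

0.56

Frequencies: do:4, her:3, bring:2, were:2, though:1, false:1, gold:1, never:1, key:1
Hapax count = 5; type count = 9.
Ratio = 5 / 9 = 0.56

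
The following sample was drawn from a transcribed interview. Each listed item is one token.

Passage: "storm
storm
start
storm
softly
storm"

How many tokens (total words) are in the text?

Tokens: storm, storm, start, storm, softly, storm
N = 6

6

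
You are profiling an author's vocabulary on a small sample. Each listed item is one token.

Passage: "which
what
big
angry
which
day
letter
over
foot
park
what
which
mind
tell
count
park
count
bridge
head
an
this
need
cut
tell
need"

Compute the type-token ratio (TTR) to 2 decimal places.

N = 25 tokens, V = 18 types.
TTR = V / N = 18 / 25 = 0.72

0.72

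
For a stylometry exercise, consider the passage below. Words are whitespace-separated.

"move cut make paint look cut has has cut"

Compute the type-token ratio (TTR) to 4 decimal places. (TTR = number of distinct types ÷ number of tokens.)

0.6667

N = 9 tokens, V = 6 types.
TTR = V / N = 6 / 9 = 0.6667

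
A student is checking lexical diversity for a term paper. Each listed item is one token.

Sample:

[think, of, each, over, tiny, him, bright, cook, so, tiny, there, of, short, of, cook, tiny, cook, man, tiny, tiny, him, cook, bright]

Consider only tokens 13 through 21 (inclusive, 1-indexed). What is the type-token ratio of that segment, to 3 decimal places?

Segment tokens 13–21: short, of, cook, tiny, cook, man, tiny, tiny, him
Segment N = 9, segment V = 6.
TTR = 6 / 9 = 0.667

0.667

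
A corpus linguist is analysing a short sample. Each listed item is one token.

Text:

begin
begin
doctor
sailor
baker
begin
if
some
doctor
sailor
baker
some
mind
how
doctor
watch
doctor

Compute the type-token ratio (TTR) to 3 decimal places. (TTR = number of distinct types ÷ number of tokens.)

0.529

N = 17 tokens, V = 9 types.
TTR = V / N = 9 / 17 = 0.529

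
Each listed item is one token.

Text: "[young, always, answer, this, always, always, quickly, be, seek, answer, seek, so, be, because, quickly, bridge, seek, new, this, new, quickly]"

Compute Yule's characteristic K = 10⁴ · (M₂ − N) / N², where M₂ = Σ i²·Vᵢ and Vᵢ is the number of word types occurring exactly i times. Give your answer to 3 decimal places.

589.569

Frequencies: always:3, quickly:3, seek:3, answer:2, this:2, be:2, new:2, young:1, so:1, because:1, bridge:1
N = 21. Frequency spectrum: V_1=4, V_2=4, V_3=3
M₂ = 1²·4 + 2²·4 + 3²·3 = 47
K = 10000 × (47 − 21) / 21² = 589.569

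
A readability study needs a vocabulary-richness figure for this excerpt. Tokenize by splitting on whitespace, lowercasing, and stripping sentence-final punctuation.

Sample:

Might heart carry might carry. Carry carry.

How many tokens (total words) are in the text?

Tokens: might, heart, carry, might, carry, carry, carry
N = 7

7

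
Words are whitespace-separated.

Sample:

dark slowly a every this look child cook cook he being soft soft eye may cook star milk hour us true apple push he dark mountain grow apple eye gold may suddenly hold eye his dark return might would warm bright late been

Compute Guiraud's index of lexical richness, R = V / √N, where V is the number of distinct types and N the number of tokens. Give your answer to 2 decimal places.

N = 43, V = 33.
√N = 6.557439
R = 33 / 6.557439 = 5.03

5.03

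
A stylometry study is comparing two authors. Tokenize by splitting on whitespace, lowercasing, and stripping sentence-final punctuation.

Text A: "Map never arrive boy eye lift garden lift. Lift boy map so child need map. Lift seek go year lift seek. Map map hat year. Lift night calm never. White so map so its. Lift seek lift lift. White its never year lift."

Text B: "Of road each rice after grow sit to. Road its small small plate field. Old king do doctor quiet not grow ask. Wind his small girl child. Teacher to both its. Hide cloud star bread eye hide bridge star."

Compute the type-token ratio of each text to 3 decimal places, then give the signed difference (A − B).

-0.376

TTR(A) = 18/43 = 0.419
TTR(B) = 31/39 = 0.795
Difference = 0.419 − 0.795 = -0.376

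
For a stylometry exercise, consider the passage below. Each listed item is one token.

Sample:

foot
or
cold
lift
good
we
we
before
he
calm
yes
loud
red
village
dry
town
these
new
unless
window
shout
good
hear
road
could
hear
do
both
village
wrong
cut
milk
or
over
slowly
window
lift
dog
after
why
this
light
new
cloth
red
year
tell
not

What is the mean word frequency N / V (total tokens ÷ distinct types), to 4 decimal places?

N = 48 tokens, V = 39 types.
Mean frequency = N / V = 48 / 39 = 1.2308

1.2308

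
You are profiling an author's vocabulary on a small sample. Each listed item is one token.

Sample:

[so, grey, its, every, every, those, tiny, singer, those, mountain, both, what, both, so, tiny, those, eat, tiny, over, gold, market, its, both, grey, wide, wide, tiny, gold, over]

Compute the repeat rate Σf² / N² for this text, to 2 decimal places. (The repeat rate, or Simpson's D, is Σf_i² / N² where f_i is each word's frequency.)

Frequencies: tiny:4, those:3, both:3, so:2, grey:2, its:2, every:2, over:2, gold:2, wide:2, singer:1, mountain:1, what:1, eat:1, market:1
Σf² = 67; N² = 841
Repeat rate = 67 / 841 = 0.08

0.08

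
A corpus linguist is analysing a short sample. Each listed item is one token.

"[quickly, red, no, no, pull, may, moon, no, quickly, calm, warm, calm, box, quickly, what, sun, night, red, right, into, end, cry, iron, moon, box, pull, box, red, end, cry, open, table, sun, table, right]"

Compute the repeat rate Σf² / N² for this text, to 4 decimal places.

0.0612

Frequencies: quickly:3, red:3, no:3, box:3, pull:2, moon:2, calm:2, sun:2, right:2, end:2, cry:2, table:2, may:1, warm:1, what:1, night:1, into:1, iron:1, open:1
Σf² = 75; N² = 1225
Repeat rate = 75 / 1225 = 0.0612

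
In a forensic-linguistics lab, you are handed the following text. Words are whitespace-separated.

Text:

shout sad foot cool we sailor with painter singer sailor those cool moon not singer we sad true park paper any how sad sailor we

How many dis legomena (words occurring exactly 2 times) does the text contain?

2

Frequencies: sad:3, we:3, sailor:3, cool:2, singer:2, shout:1, foot:1, with:1, painter:1, those:1, moon:1, not:1, true:1, park:1, paper:1, any:1, how:1
Words with frequency 2: cool, singer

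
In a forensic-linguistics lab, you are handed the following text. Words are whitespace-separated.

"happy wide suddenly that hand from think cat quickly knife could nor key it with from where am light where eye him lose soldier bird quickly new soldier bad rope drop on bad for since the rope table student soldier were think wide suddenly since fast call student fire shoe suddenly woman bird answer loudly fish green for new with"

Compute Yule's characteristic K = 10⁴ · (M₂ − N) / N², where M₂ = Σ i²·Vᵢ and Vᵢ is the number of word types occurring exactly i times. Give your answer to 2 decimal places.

Frequencies: suddenly:3, soldier:3, wide:2, from:2, think:2, quickly:2, with:2, where:2, bird:2, new:2, bad:2, rope:2, for:2, since:2, student:2, happy:1, that:1, hand:1, cat:1, knife:1, … (23 more, each freq 1)
N = 60. Frequency spectrum: V_1=28, V_2=13, V_3=2
M₂ = 1²·28 + 2²·13 + 3²·2 = 98
K = 10000 × (98 − 60) / 60² = 105.56

105.56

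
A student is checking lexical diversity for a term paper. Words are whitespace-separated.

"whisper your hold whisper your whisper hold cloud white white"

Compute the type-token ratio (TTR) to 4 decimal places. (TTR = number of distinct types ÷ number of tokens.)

N = 10 tokens, V = 5 types.
TTR = V / N = 5 / 10 = 0.5000

0.5000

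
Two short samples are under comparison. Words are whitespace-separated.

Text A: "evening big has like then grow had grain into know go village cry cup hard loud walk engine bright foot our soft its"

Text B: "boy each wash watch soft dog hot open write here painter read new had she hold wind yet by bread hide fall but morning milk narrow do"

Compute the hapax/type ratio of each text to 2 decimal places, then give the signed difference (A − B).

A: hapax=23, V=23, ratio=1.00
B: hapax=27, V=27, ratio=1.00
Difference = 1.00 − 1.00 = 0.00

0.00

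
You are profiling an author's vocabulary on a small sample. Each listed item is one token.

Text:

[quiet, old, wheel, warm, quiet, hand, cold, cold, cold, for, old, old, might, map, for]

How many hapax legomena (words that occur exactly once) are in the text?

5

Frequencies: old:3, cold:3, quiet:2, for:2, wheel:1, warm:1, hand:1, might:1, map:1
Hapax (freq=1): hand, map, might, warm, wheel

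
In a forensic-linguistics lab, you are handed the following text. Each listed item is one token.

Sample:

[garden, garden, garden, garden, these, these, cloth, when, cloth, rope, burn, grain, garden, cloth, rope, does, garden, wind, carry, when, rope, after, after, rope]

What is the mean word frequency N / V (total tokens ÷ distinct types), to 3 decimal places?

N = 24 tokens, V = 11 types.
Mean frequency = N / V = 24 / 11 = 2.182

2.182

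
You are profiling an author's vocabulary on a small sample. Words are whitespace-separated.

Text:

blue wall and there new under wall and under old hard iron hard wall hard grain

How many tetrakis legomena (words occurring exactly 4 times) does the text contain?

Frequencies: wall:3, hard:3, and:2, under:2, blue:1, there:1, new:1, old:1, iron:1, grain:1
Words with frequency 4: (none)

0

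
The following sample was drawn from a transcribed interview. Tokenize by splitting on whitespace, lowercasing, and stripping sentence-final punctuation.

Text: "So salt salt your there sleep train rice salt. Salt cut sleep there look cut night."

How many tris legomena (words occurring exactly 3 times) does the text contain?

0

Frequencies: salt:4, there:2, sleep:2, cut:2, so:1, your:1, train:1, rice:1, look:1, night:1
Words with frequency 3: (none)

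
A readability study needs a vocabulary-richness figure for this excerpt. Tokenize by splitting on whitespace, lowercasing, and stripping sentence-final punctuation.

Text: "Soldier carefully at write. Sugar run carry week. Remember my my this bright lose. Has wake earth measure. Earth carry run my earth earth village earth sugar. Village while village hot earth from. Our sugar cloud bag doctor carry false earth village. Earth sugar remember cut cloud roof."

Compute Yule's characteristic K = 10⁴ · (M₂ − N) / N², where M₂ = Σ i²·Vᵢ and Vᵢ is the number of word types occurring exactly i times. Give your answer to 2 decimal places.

425.35

Frequencies: earth:8, sugar:4, village:4, carry:3, my:3, run:2, remember:2, cloud:2, soldier:1, carefully:1, at:1, write:1, week:1, this:1, bright:1, lose:1, has:1, wake:1, measure:1, while:1, … (8 more, each freq 1)
N = 48. Frequency spectrum: V_1=20, V_2=3, V_3=2, V_4=2, V_8=1
M₂ = 1²·20 + 2²·3 + 3²·2 + 4²·2 + 8²·1 = 146
K = 10000 × (146 − 48) / 48² = 425.35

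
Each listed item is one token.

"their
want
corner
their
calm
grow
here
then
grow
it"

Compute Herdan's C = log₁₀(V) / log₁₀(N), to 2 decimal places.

0.90

N = 10, V = 8.
log₁₀(V) = 0.903090, log₁₀(N) = 1.000000
C = 0.903090 / 1.000000 = 0.90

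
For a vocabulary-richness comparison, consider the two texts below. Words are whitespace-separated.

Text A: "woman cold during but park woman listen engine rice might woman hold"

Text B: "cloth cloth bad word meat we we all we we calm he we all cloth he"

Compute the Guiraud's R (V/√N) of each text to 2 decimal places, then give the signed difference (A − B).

A: V=10, N=12, R=2.89
B: V=8, N=16, R=2.00
Difference = 2.89 − 2.00 = 0.89

0.89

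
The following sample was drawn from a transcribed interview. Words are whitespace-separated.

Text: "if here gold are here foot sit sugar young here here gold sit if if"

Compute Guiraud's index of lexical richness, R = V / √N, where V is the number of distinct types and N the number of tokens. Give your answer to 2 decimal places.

2.07

N = 15, V = 8.
√N = 3.872983
R = 8 / 3.872983 = 2.07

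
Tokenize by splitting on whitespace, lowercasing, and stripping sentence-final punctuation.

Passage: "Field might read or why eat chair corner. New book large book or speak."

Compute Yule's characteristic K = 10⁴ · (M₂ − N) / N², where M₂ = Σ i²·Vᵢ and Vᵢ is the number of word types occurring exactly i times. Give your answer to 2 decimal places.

204.08

Frequencies: or:2, book:2, field:1, might:1, read:1, why:1, eat:1, chair:1, corner:1, new:1, large:1, speak:1
N = 14. Frequency spectrum: V_1=10, V_2=2
M₂ = 1²·10 + 2²·2 = 18
K = 10000 × (18 − 14) / 14² = 204.08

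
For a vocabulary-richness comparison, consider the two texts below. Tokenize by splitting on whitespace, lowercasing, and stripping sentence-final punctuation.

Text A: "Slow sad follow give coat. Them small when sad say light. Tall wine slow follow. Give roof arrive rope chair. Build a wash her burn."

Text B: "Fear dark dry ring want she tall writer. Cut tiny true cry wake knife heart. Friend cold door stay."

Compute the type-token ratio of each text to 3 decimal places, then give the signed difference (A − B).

TTR(A) = 21/25 = 0.840
TTR(B) = 19/19 = 1.000
Difference = 0.840 − 1.000 = -0.160

-0.160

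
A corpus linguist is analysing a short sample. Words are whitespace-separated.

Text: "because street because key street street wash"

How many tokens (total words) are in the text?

7

Tokens: because, street, because, key, street, street, wash
N = 7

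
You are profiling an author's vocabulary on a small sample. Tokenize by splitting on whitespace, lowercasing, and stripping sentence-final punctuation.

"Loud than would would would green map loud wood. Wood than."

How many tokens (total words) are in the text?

Tokens: loud, than, would, would, would, green, map, loud, wood, wood, than
N = 11

11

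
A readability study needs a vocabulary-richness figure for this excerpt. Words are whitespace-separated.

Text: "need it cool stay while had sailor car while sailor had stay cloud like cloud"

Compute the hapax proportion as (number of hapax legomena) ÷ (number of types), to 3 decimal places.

0.500

Frequencies: stay:2, while:2, had:2, sailor:2, cloud:2, need:1, it:1, cool:1, car:1, like:1
Hapax count = 5; type count = 10.
Ratio = 5 / 10 = 0.500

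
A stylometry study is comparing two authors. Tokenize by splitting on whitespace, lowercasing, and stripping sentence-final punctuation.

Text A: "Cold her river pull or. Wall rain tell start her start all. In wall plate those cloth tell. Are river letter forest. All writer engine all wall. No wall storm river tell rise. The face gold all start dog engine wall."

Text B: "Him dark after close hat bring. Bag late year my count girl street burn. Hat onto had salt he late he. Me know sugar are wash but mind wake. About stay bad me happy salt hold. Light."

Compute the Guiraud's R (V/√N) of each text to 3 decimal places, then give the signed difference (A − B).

A: V=26, N=41, R=4.061
B: V=32, N=37, R=5.261
Difference = 4.061 − 5.261 = -1.200

-1.200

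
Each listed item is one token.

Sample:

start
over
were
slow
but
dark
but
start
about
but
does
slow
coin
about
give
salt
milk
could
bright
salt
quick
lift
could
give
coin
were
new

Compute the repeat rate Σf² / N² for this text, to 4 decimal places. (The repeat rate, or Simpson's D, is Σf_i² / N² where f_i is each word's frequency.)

Frequencies: but:3, start:2, were:2, slow:2, about:2, coin:2, give:2, salt:2, could:2, over:1, dark:1, does:1, milk:1, bright:1, quick:1, lift:1, new:1
Σf² = 49; N² = 729
Repeat rate = 49 / 729 = 0.0672

0.0672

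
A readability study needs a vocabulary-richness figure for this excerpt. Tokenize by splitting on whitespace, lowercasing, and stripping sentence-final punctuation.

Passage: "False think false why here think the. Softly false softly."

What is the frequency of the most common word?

Frequencies: false:3, think:2, softly:2, why:1, here:1, the:1
Most common: 'false' with frequency 3.

3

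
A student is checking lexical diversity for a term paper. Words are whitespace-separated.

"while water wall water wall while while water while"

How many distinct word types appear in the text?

Distinct types: {wall, water, while}
V = 3

3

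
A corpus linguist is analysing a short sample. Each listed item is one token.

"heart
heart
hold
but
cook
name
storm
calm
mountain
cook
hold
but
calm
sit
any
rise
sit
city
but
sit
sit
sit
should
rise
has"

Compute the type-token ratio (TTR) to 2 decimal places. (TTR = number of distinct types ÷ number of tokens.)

N = 25 tokens, V = 14 types.
TTR = V / N = 14 / 25 = 0.56

0.56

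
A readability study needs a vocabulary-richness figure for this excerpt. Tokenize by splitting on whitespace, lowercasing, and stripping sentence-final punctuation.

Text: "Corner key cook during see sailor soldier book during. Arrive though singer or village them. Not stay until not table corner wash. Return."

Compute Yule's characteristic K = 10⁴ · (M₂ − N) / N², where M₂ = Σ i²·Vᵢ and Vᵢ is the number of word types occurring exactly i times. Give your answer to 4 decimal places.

113.4216

Frequencies: corner:2, during:2, not:2, key:1, cook:1, see:1, sailor:1, soldier:1, book:1, arrive:1, though:1, singer:1, or:1, village:1, them:1, stay:1, until:1, table:1, wash:1, return:1
N = 23. Frequency spectrum: V_1=17, V_2=3
M₂ = 1²·17 + 2²·3 = 29
K = 10000 × (29 − 23) / 23² = 113.4216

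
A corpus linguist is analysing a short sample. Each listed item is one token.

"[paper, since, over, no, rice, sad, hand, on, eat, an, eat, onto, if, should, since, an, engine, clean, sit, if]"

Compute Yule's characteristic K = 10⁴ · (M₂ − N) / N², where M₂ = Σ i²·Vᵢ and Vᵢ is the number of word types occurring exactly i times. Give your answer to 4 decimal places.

200.0000

Frequencies: since:2, eat:2, an:2, if:2, paper:1, over:1, no:1, rice:1, sad:1, hand:1, on:1, onto:1, should:1, engine:1, clean:1, sit:1
N = 20. Frequency spectrum: V_1=12, V_2=4
M₂ = 1²·12 + 2²·4 = 28
K = 10000 × (28 − 20) / 20² = 200.0000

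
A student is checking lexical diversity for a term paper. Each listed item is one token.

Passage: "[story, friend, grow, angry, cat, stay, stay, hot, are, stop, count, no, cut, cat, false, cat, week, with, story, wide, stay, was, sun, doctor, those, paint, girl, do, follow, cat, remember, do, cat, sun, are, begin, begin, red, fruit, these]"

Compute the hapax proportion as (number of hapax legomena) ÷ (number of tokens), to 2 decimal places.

Frequencies: cat:5, stay:3, story:2, are:2, sun:2, do:2, begin:2, friend:1, grow:1, angry:1, hot:1, stop:1, count:1, no:1, cut:1, false:1, week:1, with:1, wide:1, was:1, … (9 more, each freq 1)
Hapax count = 22; token count = 40.
Ratio = 22 / 40 = 0.55

0.55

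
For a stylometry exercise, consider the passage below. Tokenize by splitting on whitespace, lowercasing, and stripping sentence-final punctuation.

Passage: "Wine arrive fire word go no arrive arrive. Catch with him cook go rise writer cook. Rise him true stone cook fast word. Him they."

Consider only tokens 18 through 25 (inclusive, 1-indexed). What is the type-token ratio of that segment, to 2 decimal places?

0.88

Segment tokens 18–25: him, true, stone, cook, fast, word, him, they
Segment N = 8, segment V = 7.
TTR = 7 / 8 = 0.88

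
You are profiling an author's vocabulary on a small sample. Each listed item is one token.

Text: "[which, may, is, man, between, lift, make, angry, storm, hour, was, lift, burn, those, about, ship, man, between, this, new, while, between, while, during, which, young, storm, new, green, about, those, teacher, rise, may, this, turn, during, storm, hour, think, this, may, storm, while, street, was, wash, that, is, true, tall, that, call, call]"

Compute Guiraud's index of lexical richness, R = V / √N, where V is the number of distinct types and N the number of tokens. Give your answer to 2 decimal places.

4.22

N = 54, V = 31.
√N = 7.348469
R = 31 / 7.348469 = 4.22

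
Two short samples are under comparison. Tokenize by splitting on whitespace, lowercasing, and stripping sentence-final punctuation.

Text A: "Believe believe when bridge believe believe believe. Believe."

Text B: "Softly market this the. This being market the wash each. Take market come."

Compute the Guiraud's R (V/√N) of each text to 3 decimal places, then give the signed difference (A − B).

A: V=3, N=8, R=1.061
B: V=9, N=13, R=2.496
Difference = 1.061 − 2.496 = -1.435

-1.435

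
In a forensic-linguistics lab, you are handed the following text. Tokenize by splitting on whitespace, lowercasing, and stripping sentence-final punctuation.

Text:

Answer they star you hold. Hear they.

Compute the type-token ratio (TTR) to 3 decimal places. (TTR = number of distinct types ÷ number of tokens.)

N = 7 tokens, V = 6 types.
TTR = V / N = 6 / 7 = 0.857

0.857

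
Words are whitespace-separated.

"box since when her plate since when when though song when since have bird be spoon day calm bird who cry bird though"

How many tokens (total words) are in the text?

Tokens: box, since, when, her, plate, since, when, when, though, song, when, since, have, bird, be, spoon, day, calm, bird, who, cry, bird, though
N = 23

23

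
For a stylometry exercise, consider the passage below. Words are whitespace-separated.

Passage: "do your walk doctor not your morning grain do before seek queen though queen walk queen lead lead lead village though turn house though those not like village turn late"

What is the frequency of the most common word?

Frequencies: queen:3, though:3, lead:3, do:2, your:2, walk:2, not:2, village:2, turn:2, doctor:1, morning:1, grain:1, before:1, seek:1, house:1, those:1, like:1, late:1
Most common: 'queen' with frequency 3.

3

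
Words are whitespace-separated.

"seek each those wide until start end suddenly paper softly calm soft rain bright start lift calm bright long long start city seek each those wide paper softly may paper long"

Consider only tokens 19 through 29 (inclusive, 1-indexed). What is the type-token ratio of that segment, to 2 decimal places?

0.91

Segment tokens 19–29: long, long, start, city, seek, each, those, wide, paper, softly, may
Segment N = 11, segment V = 10.
TTR = 10 / 11 = 0.91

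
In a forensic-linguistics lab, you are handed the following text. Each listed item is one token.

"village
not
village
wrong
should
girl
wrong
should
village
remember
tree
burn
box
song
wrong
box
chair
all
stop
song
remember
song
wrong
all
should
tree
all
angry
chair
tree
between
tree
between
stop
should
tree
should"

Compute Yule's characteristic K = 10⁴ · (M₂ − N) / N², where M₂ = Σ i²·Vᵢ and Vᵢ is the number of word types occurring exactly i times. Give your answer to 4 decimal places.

Frequencies: should:5, tree:5, wrong:4, village:3, song:3, all:3, remember:2, box:2, chair:2, stop:2, between:2, not:1, girl:1, burn:1, angry:1
N = 37. Frequency spectrum: V_1=4, V_2=5, V_3=3, V_4=1, V_5=2
M₂ = 1²·4 + 2²·5 + 3²·3 + 4²·1 + 5²·2 = 117
K = 10000 × (117 − 37) / 37² = 584.3682

584.3682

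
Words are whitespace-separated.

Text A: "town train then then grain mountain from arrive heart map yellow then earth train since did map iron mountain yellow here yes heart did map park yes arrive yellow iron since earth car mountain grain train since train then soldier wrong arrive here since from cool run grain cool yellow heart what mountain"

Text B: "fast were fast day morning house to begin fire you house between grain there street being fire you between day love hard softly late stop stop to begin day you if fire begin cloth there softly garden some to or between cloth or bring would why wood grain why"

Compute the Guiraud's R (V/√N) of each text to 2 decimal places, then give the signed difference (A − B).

-0.84

A: V=23, N=53, R=3.16
B: V=28, N=49, R=4.00
Difference = 3.16 − 4.00 = -0.84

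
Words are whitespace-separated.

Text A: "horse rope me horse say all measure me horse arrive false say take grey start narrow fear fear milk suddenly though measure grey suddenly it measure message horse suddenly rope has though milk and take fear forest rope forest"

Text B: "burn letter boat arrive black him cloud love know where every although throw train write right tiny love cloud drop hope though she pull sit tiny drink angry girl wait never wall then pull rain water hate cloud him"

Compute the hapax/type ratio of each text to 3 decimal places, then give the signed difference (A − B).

A: hapax=9, V=21, ratio=0.429
B: hapax=28, V=33, ratio=0.848
Difference = 0.429 − 0.848 = -0.419

-0.419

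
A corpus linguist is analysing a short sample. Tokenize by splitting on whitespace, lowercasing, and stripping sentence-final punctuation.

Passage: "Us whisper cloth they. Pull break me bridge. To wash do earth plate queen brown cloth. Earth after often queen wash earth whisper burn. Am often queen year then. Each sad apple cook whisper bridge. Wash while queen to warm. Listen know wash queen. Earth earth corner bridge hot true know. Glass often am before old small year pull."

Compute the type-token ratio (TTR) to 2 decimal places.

0.61

N = 59 tokens, V = 36 types.
TTR = V / N = 36 / 59 = 0.61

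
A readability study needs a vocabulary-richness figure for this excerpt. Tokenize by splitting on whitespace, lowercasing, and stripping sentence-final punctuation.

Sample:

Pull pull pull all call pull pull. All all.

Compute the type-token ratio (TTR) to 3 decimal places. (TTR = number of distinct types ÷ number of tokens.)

N = 9 tokens, V = 3 types.
TTR = V / N = 3 / 9 = 0.333

0.333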